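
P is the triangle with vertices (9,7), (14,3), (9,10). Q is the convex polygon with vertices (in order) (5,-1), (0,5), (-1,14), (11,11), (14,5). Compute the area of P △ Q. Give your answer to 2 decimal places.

129.79

|P| = 7.5, |Q| = 136.5, |P∩Q| = 7.1041.
|P △ Q| = |P| + |Q| − 2·|P∩Q| = 7.5 + 136.5 − 14.2082 = 129.79.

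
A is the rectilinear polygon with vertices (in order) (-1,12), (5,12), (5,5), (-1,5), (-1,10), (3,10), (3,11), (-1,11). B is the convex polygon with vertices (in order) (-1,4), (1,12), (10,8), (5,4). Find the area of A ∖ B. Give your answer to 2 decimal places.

9.81

|A| = 38, |A∩B| = 28.1944.
|A ∖ B| = |A| − |A∩B| = 38 − 28.1944 = 9.81.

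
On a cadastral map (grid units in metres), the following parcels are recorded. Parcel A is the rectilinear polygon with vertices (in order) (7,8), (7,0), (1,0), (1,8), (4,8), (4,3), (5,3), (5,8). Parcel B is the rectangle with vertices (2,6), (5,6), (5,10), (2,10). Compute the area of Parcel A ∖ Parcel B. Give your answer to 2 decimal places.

39.00

|Parcel A| = 43, |Parcel A∩Parcel B| = 4.
|Parcel A ∖ Parcel B| = |Parcel A| − |Parcel A∩Parcel B| = 43 − 4 = 39.00.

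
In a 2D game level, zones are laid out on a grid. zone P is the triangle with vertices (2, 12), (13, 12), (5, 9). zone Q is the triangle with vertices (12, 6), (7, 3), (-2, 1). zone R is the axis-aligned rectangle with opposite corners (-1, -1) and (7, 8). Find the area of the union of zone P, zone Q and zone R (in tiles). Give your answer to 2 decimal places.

91.60

By inclusion–exclusion:
Individual areas: |zone P| = 16.5, |zone Q| = 8.5, |zone R| = 72.
|zone P∩zone Q| = 0.
|zone P∩zone R| = 0.
|zone Q∩zone R| = 5.3968.
|zone P∩zone Q∩zone R| = 0.
|zone P ∪ zone Q ∪ zone R| = 97 − 5.3968 + 0 = 91.60.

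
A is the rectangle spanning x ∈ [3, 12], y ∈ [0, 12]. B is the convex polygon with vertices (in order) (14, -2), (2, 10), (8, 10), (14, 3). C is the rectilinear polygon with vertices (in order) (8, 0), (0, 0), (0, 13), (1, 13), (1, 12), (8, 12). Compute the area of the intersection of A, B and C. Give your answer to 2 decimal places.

The intersection is the polygon with vertices (3,9), (3,10), (8,10), (8,4).
By the shoelace formula its area is 17.50.

17.50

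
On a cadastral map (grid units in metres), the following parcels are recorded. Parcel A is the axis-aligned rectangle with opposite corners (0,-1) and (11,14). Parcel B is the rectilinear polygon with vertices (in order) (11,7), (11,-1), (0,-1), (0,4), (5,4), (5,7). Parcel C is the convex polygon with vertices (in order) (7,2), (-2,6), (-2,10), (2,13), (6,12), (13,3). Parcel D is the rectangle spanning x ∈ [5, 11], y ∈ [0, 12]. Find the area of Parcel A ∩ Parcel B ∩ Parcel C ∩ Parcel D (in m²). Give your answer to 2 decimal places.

26.98

The intersection is the polygon with vertices (5,7), (9.889,7), (11,5.571), (11,2.667), (7,2), (5,2.889), (5,4).
By the shoelace formula its area is 26.98.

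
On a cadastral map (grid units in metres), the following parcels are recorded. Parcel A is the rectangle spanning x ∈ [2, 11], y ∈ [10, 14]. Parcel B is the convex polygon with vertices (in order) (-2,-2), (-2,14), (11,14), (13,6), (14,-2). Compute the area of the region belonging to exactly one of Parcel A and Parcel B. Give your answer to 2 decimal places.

200.00

|Parcel A| = 36, |Parcel B| = 236, |Parcel A∩Parcel B| = 36.
|Parcel A △ Parcel B| = |Parcel A| + |Parcel B| − 2·|Parcel A∩Parcel B| = 36 + 236 − 72 = 200.00.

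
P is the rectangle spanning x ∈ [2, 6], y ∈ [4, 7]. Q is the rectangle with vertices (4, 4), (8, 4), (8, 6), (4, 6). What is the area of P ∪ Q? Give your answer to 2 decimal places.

16.00

By inclusion–exclusion:
Individual areas: |P| = 12, |Q| = 8.
|P∩Q|: x∈[4,6], y∈[4,6] → 2·2 = 4.
|P ∪ Q| = 20 − 4 = 16.00.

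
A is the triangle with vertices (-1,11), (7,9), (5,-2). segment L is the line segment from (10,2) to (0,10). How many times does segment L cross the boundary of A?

1

The segment meets the boundary at (6.27,4.984).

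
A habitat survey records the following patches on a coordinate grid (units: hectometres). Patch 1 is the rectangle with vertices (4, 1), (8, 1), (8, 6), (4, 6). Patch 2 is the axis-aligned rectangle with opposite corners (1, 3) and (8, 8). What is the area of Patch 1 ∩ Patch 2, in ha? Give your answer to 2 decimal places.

|Patch 1∩Patch 2|: x∈[4,8], y∈[3,6] → 4·3 = 12.

12.00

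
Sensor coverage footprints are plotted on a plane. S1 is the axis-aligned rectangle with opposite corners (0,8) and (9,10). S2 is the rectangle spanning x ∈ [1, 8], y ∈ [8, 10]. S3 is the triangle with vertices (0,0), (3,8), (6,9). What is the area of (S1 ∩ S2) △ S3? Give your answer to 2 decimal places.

|S1 ∩ S2| = 14.
|(S1 ∩ S2) ∩ S3| = 1.1667.
|(S1 ∩ S2) △ S3| = 14 + 10.5 − 2.3333 = 22.17.

22.17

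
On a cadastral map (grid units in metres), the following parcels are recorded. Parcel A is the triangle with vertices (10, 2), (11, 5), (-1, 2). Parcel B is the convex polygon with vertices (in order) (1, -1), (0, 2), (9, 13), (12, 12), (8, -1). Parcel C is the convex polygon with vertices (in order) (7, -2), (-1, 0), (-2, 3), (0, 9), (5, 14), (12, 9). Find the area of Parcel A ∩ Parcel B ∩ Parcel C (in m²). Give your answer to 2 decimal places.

13.14

The intersection is the polygon with vertices (9.143,2.714), (8.818,2), (0,2), (0.257,2.314), (9.75,4.688).
By the shoelace formula its area is 13.14.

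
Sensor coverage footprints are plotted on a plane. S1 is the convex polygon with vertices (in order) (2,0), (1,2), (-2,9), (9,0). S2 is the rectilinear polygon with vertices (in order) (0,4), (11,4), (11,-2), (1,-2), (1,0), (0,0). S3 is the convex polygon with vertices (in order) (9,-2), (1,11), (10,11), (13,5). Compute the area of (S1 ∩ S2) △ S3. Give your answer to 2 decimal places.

|S1 ∩ S2| = 22.0794.
|(S1 ∩ S2) ∩ S3| = 1.2481.
|(S1 ∩ S2) △ S3| = 22.0794 + 81 − 2.4962 = 100.58.

100.58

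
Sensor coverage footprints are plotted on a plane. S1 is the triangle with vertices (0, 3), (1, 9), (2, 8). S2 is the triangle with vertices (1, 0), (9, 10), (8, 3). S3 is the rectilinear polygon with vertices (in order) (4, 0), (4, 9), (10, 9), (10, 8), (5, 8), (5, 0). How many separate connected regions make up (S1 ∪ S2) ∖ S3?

(S1 ∪ S2) ∖ S3 splits into 4 disjoint pieces (area 3.5, area 0.3286, area 15.1143, area 3.6964).

4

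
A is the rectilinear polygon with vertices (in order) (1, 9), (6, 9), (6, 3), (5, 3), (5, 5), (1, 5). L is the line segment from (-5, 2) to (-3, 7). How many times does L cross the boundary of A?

0

The segment lies entirely outside A and never meets its boundary.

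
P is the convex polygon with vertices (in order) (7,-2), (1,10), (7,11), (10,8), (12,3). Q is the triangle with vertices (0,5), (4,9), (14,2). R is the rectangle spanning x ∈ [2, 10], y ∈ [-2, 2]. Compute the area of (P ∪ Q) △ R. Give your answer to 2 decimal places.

91.70

|P ∪ Q| = 82.7037.
|(P ∪ Q) ∩ R| = 11.5.
|(P ∪ Q) △ R| = 82.7037 + 32 − 23 = 91.70.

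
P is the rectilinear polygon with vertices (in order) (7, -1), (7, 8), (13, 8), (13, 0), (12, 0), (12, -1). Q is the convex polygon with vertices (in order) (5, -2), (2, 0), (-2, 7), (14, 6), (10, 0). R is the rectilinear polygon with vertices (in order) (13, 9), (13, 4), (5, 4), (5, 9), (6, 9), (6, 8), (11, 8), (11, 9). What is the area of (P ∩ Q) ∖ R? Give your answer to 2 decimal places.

|P ∩ Q| = 32.5.
|(P ∩ Q) ∩ R| = 13.4167.
|(P ∩ Q) ∖ R| = 32.5 − 13.4167 = 19.08.

19.08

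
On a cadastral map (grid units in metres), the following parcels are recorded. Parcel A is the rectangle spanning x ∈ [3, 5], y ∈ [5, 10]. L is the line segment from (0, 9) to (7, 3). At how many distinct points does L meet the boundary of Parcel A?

The segment meets the boundary at (4.667,5), (3,6.429).

2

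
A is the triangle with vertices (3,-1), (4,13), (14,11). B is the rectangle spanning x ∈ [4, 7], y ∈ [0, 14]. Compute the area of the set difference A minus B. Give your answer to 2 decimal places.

|A| = 71, |A∩B| = 32.9182.
|A ∖ B| = |A| − |A∩B| = 71 − 32.9182 = 38.08.

38.08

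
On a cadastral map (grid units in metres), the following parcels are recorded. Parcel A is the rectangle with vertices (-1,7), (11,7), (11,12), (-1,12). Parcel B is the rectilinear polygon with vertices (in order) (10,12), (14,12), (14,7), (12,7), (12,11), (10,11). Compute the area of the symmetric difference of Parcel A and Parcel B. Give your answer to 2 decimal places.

70.00

|Parcel A| = 60, |Parcel B| = 12, |Parcel A∩Parcel B| = 1.
|Parcel A △ Parcel B| = |Parcel A| + |Parcel B| − 2·|Parcel A∩Parcel B| = 60 + 12 − 2 = 70.00.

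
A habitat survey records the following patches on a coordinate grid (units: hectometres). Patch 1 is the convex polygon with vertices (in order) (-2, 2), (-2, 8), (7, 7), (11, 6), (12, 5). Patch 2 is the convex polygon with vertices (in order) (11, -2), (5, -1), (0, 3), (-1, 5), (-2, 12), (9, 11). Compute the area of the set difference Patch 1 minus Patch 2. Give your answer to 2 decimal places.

|Patch 1| = 50, |Patch 1∩Patch 2| = 40.6307.
|Patch 1 ∖ Patch 2| = |Patch 1| − |Patch 1∩Patch 2| = 50 − 40.6307 = 9.37.

9.37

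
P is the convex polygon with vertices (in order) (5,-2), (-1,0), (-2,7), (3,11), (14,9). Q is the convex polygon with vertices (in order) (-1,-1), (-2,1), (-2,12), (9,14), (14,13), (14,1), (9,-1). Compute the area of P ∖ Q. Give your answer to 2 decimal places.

1.91

|P| = 126, |P∩Q| = 124.0909.
|P ∖ Q| = |P| − |P∩Q| = 126 − 124.0909 = 1.91.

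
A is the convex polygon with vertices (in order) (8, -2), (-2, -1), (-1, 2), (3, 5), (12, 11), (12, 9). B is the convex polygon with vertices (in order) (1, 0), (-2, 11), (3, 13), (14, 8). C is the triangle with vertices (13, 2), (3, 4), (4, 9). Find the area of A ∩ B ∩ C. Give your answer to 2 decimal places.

The intersection is the polygon with vertices (6.308,7.205), (9.135,5.006), (6.396,3.321), (3,4), (3.231,5.154).
By the shoelace formula its area is 13.50.

13.50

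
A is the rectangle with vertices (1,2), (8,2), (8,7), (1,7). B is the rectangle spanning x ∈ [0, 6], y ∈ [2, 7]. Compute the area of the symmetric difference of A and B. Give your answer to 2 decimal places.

15.00

|A∩B|: x∈[1,6], y∈[2,7] → 5·5 = 25.
|A △ B| = |A| + |B| − 2·|A∩B| = 35 + 30 − 50 = 15.00.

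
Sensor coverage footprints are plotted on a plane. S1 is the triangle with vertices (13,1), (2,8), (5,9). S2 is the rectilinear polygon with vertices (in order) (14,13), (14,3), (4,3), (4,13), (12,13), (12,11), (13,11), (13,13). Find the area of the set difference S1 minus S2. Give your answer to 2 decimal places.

|S1| = 16, |S1∩S2| = 12.9177.
|S1 ∖ S2| = |S1| − |S1∩S2| = 16 − 12.9177 = 3.08.

3.08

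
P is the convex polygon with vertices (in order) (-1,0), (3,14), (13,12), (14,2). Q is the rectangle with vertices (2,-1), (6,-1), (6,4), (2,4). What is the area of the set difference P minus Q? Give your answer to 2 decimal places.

136.67

|P| = 150, |P∩Q| = 13.3333.
|P ∖ Q| = |P| − |P∩Q| = 150 − 13.3333 = 136.67.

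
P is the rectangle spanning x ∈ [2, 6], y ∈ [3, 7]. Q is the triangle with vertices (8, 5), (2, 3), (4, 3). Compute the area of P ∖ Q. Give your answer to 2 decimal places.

14.33

|P| = 16, |P∩Q| = 1.6667.
|P ∖ Q| = |P| − |P∩Q| = 16 − 1.6667 = 14.33.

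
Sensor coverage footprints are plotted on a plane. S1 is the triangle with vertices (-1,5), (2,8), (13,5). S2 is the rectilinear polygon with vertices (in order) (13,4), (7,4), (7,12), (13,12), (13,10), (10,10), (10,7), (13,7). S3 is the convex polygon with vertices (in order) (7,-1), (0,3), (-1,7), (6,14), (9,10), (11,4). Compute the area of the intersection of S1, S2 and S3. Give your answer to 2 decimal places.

The intersection is the polygon with vertices (7,5), (7,6.636), (10.433,5.7), (10.667,5).
By the shoelace formula its area is 4.09.

4.09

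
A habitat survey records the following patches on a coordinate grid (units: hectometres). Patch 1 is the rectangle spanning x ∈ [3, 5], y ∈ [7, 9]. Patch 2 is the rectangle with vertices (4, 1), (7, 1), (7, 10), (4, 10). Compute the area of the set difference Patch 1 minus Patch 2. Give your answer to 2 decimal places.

|Patch 1∩Patch 2|: x∈[4,5], y∈[7,9] → 1·2 = 2.
|Patch 1| = 4.
|Patch 1 ∖ Patch 2| = |Patch 1| − |Patch 1∩Patch 2| = 4 − 2 = 2.00.

2.00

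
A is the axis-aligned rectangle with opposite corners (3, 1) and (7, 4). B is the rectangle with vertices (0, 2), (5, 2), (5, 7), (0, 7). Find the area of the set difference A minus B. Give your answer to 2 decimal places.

|A∩B|: x∈[3,5], y∈[2,4] → 2·2 = 4.
|A| = 12.
|A ∖ B| = |A| − |A∩B| = 12 − 4 = 8.00.

8.00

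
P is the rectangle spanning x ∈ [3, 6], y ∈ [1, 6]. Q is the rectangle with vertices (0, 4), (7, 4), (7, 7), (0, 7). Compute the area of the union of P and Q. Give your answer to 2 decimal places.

30.00

By inclusion–exclusion:
Individual areas: |P| = 15, |Q| = 21.
|P∩Q|: x∈[3,6], y∈[4,6] → 3·2 = 6.
|P ∪ Q| = 36 − 6 = 30.00.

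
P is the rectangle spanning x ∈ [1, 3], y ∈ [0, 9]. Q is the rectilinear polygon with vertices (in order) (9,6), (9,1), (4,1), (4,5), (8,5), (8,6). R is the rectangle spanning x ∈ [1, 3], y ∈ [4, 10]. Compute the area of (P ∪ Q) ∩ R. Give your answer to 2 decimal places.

The region (P ∪ Q) ∩ R is the polygon with vertices (3,4), (1,4), (1,9), (3,9).
By the shoelace formula its area is 10.00.

10.00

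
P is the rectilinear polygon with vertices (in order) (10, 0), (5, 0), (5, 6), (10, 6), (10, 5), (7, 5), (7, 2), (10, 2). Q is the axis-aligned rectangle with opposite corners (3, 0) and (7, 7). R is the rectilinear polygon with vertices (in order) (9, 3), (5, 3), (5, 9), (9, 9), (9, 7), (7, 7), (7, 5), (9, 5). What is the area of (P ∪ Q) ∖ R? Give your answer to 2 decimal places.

|P ∪ Q| = 37.
|(P ∪ Q) ∩ R| = 8.
|(P ∪ Q) ∖ R| = 37 − 8 = 29.00.

29.00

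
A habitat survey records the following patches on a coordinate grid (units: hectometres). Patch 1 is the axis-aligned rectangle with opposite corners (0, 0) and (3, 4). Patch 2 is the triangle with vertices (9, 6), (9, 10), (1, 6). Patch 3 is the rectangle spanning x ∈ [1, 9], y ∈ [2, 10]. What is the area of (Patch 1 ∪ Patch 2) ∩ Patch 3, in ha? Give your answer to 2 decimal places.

|Patch 1 ∪ Patch 2| = 28.
|(Patch 1 ∪ Patch 2) ∩ Patch 3| = 20.00.

20.00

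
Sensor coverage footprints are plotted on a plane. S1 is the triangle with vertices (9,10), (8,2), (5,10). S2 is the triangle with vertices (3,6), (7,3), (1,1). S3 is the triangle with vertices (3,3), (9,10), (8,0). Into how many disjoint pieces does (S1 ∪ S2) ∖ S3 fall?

2

(S1 ∪ S2) ∖ S3 splits into 2 disjoint pieces (area 6.4928, area 7.6335).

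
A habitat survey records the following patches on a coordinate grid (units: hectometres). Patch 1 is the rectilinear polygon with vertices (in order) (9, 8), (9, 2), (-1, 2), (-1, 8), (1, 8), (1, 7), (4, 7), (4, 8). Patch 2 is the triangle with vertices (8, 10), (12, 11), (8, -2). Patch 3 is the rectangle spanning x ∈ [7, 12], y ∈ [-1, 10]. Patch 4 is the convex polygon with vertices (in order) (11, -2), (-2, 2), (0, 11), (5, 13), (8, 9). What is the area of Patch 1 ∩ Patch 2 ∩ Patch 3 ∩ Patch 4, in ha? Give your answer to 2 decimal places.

The intersection is the polygon with vertices (8,8), (8.273,8), (9,5.333), (9,2), (8,2).
By the shoelace formula its area is 5.03.

5.03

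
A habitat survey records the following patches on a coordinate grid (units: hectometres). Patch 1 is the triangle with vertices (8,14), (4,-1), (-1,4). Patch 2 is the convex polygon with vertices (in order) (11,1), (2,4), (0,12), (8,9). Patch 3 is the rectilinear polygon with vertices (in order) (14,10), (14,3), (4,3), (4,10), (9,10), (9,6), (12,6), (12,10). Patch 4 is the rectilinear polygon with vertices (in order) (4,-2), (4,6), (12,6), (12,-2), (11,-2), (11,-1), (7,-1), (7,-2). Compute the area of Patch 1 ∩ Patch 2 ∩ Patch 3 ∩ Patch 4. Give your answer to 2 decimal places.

4.23

The intersection is the polygon with vertices (4,6), (5.867,6), (5.067,3), (5,3), (4,3.333).
By the shoelace formula its area is 4.23.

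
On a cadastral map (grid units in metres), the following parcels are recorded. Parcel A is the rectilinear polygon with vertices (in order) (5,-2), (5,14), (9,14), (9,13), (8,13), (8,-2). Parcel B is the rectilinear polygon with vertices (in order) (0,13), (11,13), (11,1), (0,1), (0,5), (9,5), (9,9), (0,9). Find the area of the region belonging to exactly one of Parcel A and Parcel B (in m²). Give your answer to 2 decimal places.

|Parcel A| = 49, |Parcel B| = 96, |Parcel A∩Parcel B| = 24.
|Parcel A △ Parcel B| = |Parcel A| + |Parcel B| − 2·|Parcel A∩Parcel B| = 49 + 96 − 48 = 97.00.

97.00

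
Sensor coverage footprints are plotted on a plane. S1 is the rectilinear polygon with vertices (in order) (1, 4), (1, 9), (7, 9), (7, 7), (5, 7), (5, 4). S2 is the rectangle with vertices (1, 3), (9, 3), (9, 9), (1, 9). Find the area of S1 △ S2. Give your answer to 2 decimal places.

|S1| = 24, |S2| = 48, |S1∩S2| = 24.
|S1 △ S2| = |S1| + |S2| − 2·|S1∩S2| = 24 + 48 − 48 = 24.00.

24.00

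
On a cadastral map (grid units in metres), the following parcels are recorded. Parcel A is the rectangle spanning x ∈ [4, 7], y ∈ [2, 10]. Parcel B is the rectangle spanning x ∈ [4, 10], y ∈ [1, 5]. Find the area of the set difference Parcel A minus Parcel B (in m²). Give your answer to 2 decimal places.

15.00

|Parcel A∩Parcel B|: x∈[4,7], y∈[2,5] → 3·3 = 9.
|Parcel A| = 24.
|Parcel A ∖ Parcel B| = |Parcel A| − |Parcel A∩Parcel B| = 24 − 9 = 15.00.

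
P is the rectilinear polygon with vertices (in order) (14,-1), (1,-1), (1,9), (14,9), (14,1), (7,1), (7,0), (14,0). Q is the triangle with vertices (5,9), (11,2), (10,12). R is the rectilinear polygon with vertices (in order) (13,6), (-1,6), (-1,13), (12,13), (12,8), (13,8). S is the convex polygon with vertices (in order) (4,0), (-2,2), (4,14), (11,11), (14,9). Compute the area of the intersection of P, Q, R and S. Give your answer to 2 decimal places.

The intersection is the polygon with vertices (7.571,6), (5,9), (10.3,9), (10.6,6).
By the shoelace formula its area is 12.49.

12.49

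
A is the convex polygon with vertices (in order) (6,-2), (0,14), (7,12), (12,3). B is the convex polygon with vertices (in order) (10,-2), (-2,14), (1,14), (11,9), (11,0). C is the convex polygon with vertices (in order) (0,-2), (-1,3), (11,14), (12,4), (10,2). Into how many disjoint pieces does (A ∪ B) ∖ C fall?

2

(A ∪ B) ∖ C splits into 2 disjoint pieces (area 33.1159, area 13.8747).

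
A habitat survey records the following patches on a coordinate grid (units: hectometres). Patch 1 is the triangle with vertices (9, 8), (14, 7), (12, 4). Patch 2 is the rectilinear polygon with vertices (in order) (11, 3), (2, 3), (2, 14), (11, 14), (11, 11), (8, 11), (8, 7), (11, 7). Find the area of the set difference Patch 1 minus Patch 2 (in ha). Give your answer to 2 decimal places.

|Patch 1| = 8.5, |Patch 1∩Patch 2| = 1.0417.
|Patch 1 ∖ Patch 2| = |Patch 1| − |Patch 1∩Patch 2| = 8.5 − 1.0417 = 7.46.

7.46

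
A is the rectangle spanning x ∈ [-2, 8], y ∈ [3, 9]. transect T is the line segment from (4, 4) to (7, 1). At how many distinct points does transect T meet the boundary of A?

The segment meets the boundary at (5,3).

1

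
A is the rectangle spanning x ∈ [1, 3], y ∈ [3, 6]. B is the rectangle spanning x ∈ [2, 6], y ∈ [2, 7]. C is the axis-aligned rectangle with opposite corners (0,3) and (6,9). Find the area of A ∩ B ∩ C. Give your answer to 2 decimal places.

3.00

The intersection is the polygon with vertices (3,3), (2,3), (2,6), (3,6).
By the shoelace formula its area is 3.00.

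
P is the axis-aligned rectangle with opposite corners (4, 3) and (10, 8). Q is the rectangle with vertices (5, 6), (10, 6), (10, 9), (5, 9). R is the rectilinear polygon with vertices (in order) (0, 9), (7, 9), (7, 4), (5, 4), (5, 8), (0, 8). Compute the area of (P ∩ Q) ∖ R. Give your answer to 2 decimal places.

6.00

|P ∩ Q| = 10.
|(P ∩ Q) ∩ R| = 4.
|(P ∩ Q) ∖ R| = 10 − 4 = 6.00.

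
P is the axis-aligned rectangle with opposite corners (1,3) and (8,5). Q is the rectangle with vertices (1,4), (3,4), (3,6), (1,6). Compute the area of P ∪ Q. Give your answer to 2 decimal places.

By inclusion–exclusion:
Individual areas: |P| = 14, |Q| = 4.
|P∩Q|: x∈[1,3], y∈[4,5] → 2·1 = 2.
|P ∪ Q| = 18 − 2 = 16.00.

16.00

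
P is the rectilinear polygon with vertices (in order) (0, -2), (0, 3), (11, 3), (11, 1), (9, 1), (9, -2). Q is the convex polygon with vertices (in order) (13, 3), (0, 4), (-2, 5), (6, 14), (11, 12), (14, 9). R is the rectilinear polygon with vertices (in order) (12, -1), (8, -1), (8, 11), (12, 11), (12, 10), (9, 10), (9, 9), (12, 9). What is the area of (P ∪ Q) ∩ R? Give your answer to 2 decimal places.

36.08

|P ∪ Q| = 161.
|(P ∪ Q) ∩ R| = 36.08.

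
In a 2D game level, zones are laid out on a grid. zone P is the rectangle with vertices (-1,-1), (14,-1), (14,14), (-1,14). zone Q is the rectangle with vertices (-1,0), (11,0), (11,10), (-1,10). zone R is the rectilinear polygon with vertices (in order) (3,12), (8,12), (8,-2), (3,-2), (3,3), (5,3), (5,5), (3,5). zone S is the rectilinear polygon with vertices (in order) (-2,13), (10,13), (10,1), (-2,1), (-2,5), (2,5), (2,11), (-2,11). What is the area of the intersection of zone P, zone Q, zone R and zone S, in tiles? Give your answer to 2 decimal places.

41.00

The intersection is the polygon with vertices (8,1), (3,1), (3,3), (5,3), (5,5), (3,5), (3,10), (8,10).
By the shoelace formula its area is 41.00.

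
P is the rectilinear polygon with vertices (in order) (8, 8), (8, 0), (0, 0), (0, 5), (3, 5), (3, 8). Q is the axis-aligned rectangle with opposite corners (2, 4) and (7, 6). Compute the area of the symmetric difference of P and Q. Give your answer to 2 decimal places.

47.00

|P| = 55, |Q| = 10, |P∩Q| = 9.
|P △ Q| = |P| + |Q| − 2·|P∩Q| = 55 + 10 − 18 = 47.00.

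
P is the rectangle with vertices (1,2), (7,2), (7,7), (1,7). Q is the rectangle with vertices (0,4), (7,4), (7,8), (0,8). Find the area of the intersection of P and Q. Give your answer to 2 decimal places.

|P∩Q|: x∈[1,7], y∈[4,7] → 6·3 = 18.

18.00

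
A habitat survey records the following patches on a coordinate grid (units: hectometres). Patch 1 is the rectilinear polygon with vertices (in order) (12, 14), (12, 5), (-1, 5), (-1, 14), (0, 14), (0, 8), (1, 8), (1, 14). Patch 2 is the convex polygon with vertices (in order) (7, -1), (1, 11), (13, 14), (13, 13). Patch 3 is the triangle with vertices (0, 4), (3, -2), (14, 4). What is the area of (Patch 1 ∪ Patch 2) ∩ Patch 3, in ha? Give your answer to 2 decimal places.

The region (Patch 1 ∪ Patch 2) ∩ Patch 3 is the polygon with vertices (7.661,0.542), (6.536,-0.071), (4.5,4), (9.143,4).
By the shoelace formula its area is 10.94.

10.94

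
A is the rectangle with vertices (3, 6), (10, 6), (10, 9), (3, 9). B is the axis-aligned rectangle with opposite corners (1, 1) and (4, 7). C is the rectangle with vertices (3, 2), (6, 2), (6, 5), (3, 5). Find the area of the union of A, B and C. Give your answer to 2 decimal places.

44.00

By inclusion–exclusion:
Individual areas: |A| = 21, |B| = 18, |C| = 9.
|A∩B|: x∈[3,4], y∈[6,7] → 1·1 = 1.
|A∩C| = 0 (no overlap).
|B∩C|: x∈[3,4], y∈[2,5] → 1·3 = 3.
|A∩B∩C| = 0.
|A ∪ B ∪ C| = 48 − 4 + 0 = 44.00.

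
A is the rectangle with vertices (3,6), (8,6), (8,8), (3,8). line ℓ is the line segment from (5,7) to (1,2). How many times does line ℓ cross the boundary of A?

The segment meets the boundary at (4.2,6).

1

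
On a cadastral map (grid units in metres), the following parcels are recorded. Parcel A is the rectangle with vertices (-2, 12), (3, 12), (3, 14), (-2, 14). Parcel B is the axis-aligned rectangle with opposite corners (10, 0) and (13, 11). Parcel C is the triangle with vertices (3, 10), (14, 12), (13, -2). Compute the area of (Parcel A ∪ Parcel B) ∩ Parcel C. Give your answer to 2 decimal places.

The region (Parcel A ∪ Parcel B) ∩ Parcel C is the polygon with vertices (10,11), (13,11), (13,0), (11.333,0), (10,1.6).
By the shoelace formula its area is 31.93.

31.93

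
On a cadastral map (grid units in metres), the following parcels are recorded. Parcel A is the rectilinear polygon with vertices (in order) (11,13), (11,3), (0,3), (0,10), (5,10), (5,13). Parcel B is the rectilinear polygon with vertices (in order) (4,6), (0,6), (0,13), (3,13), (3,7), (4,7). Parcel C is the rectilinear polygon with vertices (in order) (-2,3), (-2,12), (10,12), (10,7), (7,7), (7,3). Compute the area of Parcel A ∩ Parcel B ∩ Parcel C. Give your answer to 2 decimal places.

The intersection is the polygon with vertices (3,10), (3,7), (4,7), (4,6), (0,6), (0,10).
By the shoelace formula its area is 13.00.

13.00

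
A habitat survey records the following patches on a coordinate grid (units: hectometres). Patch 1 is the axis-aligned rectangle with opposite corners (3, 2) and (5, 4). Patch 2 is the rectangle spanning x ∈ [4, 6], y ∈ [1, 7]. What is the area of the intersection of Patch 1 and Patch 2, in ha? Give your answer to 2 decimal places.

|Patch 1∩Patch 2|: x∈[4,5], y∈[2,4] → 1·2 = 2.

2.00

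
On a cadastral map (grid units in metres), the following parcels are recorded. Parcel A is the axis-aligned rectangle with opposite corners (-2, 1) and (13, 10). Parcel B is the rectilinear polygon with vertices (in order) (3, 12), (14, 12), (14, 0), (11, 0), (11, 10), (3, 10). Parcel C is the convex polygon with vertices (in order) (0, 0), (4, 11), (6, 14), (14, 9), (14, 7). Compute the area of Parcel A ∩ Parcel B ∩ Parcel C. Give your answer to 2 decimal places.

7.89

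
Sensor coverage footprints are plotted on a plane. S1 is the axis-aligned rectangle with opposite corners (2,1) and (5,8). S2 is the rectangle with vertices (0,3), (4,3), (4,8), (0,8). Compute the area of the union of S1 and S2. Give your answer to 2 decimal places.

31.00

By inclusion–exclusion:
Individual areas: |S1| = 21, |S2| = 20.
|S1∩S2|: x∈[2,4], y∈[3,8] → 2·5 = 10.
|S1 ∪ S2| = 41 − 10 = 31.00.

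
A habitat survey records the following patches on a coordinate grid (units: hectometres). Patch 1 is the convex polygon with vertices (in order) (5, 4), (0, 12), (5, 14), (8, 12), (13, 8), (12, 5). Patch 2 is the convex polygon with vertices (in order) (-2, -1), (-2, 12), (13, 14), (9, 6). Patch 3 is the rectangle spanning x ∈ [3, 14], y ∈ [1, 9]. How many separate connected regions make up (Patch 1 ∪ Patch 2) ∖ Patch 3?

1

(Patch 1 ∪ Patch 2) ∖ Patch 3 is a single connected region.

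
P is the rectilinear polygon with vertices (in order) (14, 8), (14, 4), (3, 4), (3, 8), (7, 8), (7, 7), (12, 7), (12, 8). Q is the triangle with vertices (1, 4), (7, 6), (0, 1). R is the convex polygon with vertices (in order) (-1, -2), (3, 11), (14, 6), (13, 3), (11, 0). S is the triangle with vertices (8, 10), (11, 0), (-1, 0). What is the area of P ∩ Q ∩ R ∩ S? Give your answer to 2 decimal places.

The intersection is the polygon with vertices (7,6), (4.2,4), (3,4), (3,4.444), (3.286,4.762).
By the shoelace formula its area is 2.50.

2.50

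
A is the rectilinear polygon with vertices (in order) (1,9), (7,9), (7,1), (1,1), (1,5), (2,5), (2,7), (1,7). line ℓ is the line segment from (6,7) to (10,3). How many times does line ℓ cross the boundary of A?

The segment meets the boundary at (7,6).

1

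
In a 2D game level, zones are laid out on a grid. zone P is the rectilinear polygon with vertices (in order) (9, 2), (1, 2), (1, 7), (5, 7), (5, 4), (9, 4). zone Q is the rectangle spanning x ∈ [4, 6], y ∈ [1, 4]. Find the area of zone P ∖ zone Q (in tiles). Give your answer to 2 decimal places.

|zone P| = 28, |zone P∩zone Q| = 4.
|zone P ∖ zone Q| = |zone P| − |zone P∩zone Q| = 28 − 4 = 24.00.

24.00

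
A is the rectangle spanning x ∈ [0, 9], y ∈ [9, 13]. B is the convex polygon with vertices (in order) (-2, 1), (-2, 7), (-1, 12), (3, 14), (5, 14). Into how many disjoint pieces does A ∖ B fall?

2

A ∖ B splits into 2 disjoint pieces (area 22.4615, area 0.25).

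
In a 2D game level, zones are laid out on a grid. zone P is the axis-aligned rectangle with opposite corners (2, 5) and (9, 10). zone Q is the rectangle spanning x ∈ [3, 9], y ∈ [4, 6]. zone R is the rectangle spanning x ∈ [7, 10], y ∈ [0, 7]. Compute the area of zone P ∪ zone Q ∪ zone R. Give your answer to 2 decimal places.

56.00

By inclusion–exclusion:
Individual areas: |zone P| = 35, |zone Q| = 12, |zone R| = 21.
|zone P∩zone Q|: x∈[3,9], y∈[5,6] → 6·1 = 6.
|zone P∩zone R|: x∈[7,9], y∈[5,7] → 2·2 = 4.
|zone Q∩zone R|: x∈[7,9], y∈[4,6] → 2·2 = 4.
|zone P∩zone Q∩zone R| = 2.
|zone P ∪ zone Q ∪ zone R| = 68 − 14 + 2 = 56.00.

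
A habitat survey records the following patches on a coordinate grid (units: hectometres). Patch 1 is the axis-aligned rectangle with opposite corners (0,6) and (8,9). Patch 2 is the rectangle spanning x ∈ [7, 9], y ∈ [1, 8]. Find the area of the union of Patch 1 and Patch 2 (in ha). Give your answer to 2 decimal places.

36.00

By inclusion–exclusion:
Individual areas: |Patch 1| = 24, |Patch 2| = 14.
|Patch 1∩Patch 2|: x∈[7,8], y∈[6,8] → 1·2 = 2.
|Patch 1 ∪ Patch 2| = 38 − 2 = 36.00.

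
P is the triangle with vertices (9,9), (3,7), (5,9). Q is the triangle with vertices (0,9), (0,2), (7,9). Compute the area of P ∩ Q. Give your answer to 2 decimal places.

3.00

The intersection is the polygon with vertices (3,7), (5,9), (7,9), (6,8).
By the shoelace formula its area is 3.00.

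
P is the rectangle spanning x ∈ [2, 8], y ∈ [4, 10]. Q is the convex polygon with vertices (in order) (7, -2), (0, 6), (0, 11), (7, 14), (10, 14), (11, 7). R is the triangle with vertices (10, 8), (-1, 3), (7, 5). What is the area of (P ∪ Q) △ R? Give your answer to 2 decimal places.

|P ∪ Q| = 116.
|(P ∪ Q) ∩ R| = 8.2111.
|(P ∪ Q) △ R| = 116 + 9 − 16.4221 = 108.58.

108.58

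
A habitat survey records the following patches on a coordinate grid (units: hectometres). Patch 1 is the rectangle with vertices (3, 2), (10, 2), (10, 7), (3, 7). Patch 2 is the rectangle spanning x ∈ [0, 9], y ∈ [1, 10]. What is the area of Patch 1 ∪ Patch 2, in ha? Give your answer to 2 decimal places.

By inclusion–exclusion:
Individual areas: |Patch 1| = 35, |Patch 2| = 81.
|Patch 1∩Patch 2|: x∈[3,9], y∈[2,7] → 6·5 = 30.
|Patch 1 ∪ Patch 2| = 116 − 30 = 86.00.

86.00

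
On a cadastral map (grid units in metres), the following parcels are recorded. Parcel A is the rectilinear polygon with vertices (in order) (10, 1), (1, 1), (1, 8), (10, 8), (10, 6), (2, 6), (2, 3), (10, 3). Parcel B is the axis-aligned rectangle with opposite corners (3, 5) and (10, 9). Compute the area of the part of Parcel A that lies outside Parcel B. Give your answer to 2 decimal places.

|Parcel A| = 39, |Parcel A∩Parcel B| = 14.
|Parcel A ∖ Parcel B| = |Parcel A| − |Parcel A∩Parcel B| = 39 − 14 = 25.00.

25.00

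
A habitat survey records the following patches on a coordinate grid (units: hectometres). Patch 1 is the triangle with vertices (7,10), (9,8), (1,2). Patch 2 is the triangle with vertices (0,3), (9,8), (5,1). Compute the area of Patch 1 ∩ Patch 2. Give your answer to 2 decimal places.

4.61

The intersection is the polygon with vertices (1.522,2.391), (1.346,2.462), (3,4.667), (9,8).
By the shoelace formula its area is 4.61.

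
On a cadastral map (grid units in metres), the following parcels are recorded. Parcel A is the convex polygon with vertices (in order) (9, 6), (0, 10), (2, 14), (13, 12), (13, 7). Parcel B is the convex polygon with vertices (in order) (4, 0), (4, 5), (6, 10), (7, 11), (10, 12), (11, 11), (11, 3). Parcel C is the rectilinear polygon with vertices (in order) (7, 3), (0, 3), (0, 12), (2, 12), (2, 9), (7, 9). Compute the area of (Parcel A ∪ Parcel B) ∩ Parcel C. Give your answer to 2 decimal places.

20.81

|Parcel A ∪ Parcel B| = 104.7925.
|(Parcel A ∪ Parcel B) ∩ Parcel C| = 20.81.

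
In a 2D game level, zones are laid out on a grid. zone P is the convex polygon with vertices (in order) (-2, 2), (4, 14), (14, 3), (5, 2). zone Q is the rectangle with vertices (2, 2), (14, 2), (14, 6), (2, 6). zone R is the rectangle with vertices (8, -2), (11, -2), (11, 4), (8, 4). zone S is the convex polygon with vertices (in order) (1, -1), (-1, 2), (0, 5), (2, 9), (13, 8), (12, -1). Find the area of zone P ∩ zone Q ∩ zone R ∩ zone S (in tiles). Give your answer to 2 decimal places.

The intersection is the polygon with vertices (8,4), (11,4), (11,2.667), (8,2.333).
By the shoelace formula its area is 4.50.

4.50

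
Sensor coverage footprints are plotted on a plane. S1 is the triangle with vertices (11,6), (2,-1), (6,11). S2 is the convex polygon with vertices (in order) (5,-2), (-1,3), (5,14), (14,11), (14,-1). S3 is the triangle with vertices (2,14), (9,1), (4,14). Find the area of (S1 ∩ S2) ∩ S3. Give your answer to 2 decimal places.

4.43

The region (S1 ∩ S2) ∩ S3 is the polygon with vertices (5.607,9.821), (7.98,3.651), (7.693,3.428), (5.088,8.265).
By the shoelace formula its area is 4.43.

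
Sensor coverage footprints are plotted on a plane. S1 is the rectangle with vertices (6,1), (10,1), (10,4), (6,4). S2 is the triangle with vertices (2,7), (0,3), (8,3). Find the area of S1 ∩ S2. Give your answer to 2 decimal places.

1.25

The intersection is the polygon with vertices (6,4), (6.5,4), (8,3), (6,3).
By the shoelace formula its area is 1.25.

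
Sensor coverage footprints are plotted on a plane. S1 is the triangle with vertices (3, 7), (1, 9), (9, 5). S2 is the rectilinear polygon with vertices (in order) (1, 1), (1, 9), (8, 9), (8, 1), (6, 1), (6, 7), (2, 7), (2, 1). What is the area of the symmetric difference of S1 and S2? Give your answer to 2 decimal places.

30.67

|S1| = 4, |S2| = 32, |S1∩S2| = 2.6667.
|S1 △ S2| = |S1| + |S2| − 2·|S1∩S2| = 4 + 32 − 5.3333 = 30.67.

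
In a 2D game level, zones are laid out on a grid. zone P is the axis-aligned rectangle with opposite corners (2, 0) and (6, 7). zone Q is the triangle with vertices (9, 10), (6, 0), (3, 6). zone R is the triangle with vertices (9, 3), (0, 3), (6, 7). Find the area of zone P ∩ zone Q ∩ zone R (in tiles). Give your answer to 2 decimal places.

The intersection is the polygon with vertices (6,3), (4.5,3), (3.375,5.25), (6,7).
By the shoelace formula its area is 6.94.

6.94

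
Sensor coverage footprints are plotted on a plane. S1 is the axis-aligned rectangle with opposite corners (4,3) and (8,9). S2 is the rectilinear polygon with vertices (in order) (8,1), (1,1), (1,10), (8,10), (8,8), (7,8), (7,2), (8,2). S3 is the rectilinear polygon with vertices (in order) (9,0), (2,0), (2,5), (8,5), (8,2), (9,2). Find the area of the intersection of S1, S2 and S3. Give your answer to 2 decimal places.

6.00

The intersection is the polygon with vertices (7,3), (4,3), (4,5), (7,5).
By the shoelace formula its area is 6.00.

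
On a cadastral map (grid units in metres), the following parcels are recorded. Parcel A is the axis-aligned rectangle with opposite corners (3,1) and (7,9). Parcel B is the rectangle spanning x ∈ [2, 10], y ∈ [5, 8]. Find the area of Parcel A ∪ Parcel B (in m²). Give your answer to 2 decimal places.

By inclusion–exclusion:
Individual areas: |Parcel A| = 32, |Parcel B| = 24.
|Parcel A∩Parcel B|: x∈[3,7], y∈[5,8] → 4·3 = 12.
|Parcel A ∪ Parcel B| = 56 − 12 = 44.00.

44.00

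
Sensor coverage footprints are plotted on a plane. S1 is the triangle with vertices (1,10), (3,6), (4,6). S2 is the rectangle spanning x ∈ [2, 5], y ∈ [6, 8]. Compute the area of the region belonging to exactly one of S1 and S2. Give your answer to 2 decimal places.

5.00

|S1| = 2, |S2| = 6, |S1∩S2| = 1.5.
|S1 △ S2| = |S1| + |S2| − 2·|S1∩S2| = 2 + 6 − 3 = 5.00.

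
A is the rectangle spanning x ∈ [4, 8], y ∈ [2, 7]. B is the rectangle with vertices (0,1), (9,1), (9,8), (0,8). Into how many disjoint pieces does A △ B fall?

A △ B is a single connected region.

1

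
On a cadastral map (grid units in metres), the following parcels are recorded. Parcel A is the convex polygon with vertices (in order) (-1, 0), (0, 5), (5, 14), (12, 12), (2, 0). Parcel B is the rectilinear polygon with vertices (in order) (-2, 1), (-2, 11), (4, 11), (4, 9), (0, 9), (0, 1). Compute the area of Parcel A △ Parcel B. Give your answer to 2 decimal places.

|Parcel A| = 81, |Parcel B| = 28, |Parcel A∩Parcel B| = 4.0444.
|Parcel A △ Parcel B| = |Parcel A| + |Parcel B| − 2·|Parcel A∩Parcel B| = 81 + 28 − 8.0889 = 100.91.

100.91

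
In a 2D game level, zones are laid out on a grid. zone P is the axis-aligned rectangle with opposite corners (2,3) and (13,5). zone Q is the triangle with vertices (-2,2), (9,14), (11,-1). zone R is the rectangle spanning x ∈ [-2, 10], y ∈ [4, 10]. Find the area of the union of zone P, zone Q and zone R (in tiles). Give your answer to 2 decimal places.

By inclusion–exclusion:
Individual areas: |zone P| = 22, |zone Q| = 94.5, |zone R| = 72.
|zone P∩zone Q| = 16.6667.
|zone P∩zone R|: x∈[2,10], y∈[4,5] → 8·1 = 8.
|zone Q∩zone R| = 43.6833.
|zone P∩zone Q∩zone R| = 8.
|zone P ∪ zone Q ∪ zone R| = 188.5 − 68.35 + 8 = 128.15.

128.15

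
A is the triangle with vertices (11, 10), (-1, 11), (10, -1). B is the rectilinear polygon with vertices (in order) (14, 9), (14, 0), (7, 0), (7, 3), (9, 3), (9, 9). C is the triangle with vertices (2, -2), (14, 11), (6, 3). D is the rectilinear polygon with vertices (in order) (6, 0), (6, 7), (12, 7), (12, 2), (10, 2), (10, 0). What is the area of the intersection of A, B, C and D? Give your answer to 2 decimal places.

The intersection is the polygon with vertices (10,7), (10.308,7), (9,5.583), (9,6).
By the shoelace formula its area is 0.43.

0.43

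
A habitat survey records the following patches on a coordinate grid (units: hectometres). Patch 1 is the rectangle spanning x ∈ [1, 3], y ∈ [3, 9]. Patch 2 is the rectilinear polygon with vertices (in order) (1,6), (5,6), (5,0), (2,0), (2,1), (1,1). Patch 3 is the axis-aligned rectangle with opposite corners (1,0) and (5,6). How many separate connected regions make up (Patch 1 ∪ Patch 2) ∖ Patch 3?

1

(Patch 1 ∪ Patch 2) ∖ Patch 3 is a single connected region.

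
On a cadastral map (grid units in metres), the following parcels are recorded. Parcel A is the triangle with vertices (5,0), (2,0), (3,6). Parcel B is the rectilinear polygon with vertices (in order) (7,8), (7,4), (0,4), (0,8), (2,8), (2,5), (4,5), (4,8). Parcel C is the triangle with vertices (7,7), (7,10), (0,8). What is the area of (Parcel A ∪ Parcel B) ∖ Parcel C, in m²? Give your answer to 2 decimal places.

27.61

|Parcel A ∪ Parcel B| = 30.25.
|(Parcel A ∪ Parcel B) ∩ Parcel C| = 2.6429.
|(Parcel A ∪ Parcel B) ∖ Parcel C| = 30.25 − 2.6429 = 27.61.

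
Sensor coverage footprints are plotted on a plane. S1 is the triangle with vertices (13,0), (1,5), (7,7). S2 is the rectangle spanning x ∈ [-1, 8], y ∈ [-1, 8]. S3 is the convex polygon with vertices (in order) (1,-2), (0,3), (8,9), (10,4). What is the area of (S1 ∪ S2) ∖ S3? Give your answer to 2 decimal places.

43.99

|S1 ∪ S2| = 90.375.
|(S1 ∪ S2) ∩ S3| = 46.3848.
|(S1 ∪ S2) ∖ S3| = 90.375 − 46.3848 = 43.99.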